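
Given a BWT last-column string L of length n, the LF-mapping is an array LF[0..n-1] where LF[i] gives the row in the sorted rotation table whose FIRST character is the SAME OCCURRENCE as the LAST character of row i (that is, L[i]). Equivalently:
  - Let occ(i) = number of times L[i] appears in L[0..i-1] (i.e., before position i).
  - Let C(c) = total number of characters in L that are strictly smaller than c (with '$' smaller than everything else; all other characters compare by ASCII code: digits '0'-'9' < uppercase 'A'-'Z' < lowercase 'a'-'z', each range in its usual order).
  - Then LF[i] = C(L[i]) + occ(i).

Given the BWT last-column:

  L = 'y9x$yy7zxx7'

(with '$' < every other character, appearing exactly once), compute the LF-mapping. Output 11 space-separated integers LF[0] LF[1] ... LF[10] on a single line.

Char counts: '$':1, '7':2, '9':1, 'x':3, 'y':3, 'z':1
C (first-col start): C('$')=0, C('7')=1, C('9')=3, C('x')=4, C('y')=7, C('z')=10
L[0]='y': occ=0, LF[0]=C('y')+0=7+0=7
L[1]='9': occ=0, LF[1]=C('9')+0=3+0=3
L[2]='x': occ=0, LF[2]=C('x')+0=4+0=4
L[3]='$': occ=0, LF[3]=C('$')+0=0+0=0
L[4]='y': occ=1, LF[4]=C('y')+1=7+1=8
L[5]='y': occ=2, LF[5]=C('y')+2=7+2=9
L[6]='7': occ=0, LF[6]=C('7')+0=1+0=1
L[7]='z': occ=0, LF[7]=C('z')+0=10+0=10
L[8]='x': occ=1, LF[8]=C('x')+1=4+1=5
L[9]='x': occ=2, LF[9]=C('x')+2=4+2=6
L[10]='7': occ=1, LF[10]=C('7')+1=1+1=2

Answer: 7 3 4 0 8 9 1 10 5 6 2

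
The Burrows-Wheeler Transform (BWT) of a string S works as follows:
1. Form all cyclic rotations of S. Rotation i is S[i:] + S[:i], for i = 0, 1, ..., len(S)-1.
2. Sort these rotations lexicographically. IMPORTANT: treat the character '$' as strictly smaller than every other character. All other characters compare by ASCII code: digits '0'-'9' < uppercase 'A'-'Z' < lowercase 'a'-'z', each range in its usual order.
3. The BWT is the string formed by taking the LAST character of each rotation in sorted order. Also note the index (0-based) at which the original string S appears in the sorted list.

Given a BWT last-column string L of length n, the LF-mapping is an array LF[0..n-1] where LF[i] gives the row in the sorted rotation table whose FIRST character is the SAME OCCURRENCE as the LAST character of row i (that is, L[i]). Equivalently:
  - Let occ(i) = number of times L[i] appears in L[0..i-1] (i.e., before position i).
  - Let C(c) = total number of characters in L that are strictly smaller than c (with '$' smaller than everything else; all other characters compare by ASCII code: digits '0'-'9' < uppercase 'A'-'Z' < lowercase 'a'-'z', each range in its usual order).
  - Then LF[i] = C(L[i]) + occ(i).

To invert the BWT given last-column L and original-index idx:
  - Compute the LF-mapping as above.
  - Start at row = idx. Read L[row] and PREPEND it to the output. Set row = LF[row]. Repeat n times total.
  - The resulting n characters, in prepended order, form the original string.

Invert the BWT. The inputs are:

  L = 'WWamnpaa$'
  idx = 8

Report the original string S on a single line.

LF mapping: 1 2 3 6 7 8 4 5 0
Walk LF starting at row 8, prepending L[row]:
  step 1: row=8, L[8]='$', prepend. Next row=LF[8]=0
  step 2: row=0, L[0]='W', prepend. Next row=LF[0]=1
  step 3: row=1, L[1]='W', prepend. Next row=LF[1]=2
  step 4: row=2, L[2]='a', prepend. Next row=LF[2]=3
  step 5: row=3, L[3]='m', prepend. Next row=LF[3]=6
  step 6: row=6, L[6]='a', prepend. Next row=LF[6]=4
  step 7: row=4, L[4]='n', prepend. Next row=LF[4]=7
  step 8: row=7, L[7]='a', prepend. Next row=LF[7]=5
  step 9: row=5, L[5]='p', prepend. Next row=LF[5]=8
Reversed output: panamaWW$

Answer: panamaWW$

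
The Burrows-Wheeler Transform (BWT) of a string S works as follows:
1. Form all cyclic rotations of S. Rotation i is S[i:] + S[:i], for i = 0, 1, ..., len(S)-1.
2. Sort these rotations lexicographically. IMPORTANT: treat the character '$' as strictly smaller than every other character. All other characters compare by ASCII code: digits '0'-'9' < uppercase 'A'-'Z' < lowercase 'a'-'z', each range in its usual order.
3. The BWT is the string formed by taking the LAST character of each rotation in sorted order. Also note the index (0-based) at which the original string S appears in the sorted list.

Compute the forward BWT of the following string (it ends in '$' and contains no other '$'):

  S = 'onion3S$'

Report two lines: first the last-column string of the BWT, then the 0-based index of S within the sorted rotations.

All 8 rotations (rotation i = S[i:]+S[:i]):
  rot[0] = onion3S$
  rot[1] = nion3S$o
  rot[2] = ion3S$on
  rot[3] = on3S$oni
  rot[4] = n3S$onio
  rot[5] = 3S$onion
  rot[6] = S$onion3
  rot[7] = $onion3S
Sorted (with $ < everything):
  sorted[0] = $onion3S  (last char: 'S')
  sorted[1] = 3S$onion  (last char: 'n')
  sorted[2] = S$onion3  (last char: '3')
  sorted[3] = ion3S$on  (last char: 'n')
  sorted[4] = n3S$onio  (last char: 'o')
  sorted[5] = nion3S$o  (last char: 'o')
  sorted[6] = on3S$oni  (last char: 'i')
  sorted[7] = onion3S$  (last char: '$')
Last column: Sn3nooi$
Original string S is at sorted index 7

Answer: Sn3nooi$
7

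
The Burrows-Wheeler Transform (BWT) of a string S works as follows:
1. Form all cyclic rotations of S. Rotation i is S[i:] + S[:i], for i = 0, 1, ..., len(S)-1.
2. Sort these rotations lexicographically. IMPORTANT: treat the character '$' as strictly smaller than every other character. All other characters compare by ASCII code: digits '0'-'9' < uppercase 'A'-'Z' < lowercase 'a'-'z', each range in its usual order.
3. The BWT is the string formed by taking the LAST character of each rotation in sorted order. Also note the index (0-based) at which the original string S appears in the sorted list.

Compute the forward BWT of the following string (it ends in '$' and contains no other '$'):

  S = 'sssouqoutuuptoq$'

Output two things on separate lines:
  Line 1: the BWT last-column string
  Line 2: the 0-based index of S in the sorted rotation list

Answer: qtsquouss$puuoot
9

Derivation:
All 16 rotations (rotation i = S[i:]+S[:i]):
  rot[0] = sssouqoutuuptoq$
  rot[1] = ssouqoutuuptoq$s
  rot[2] = souqoutuuptoq$ss
  rot[3] = ouqoutuuptoq$sss
  rot[4] = uqoutuuptoq$ssso
  rot[5] = qoutuuptoq$sssou
  rot[6] = outuuptoq$sssouq
  rot[7] = utuuptoq$sssouqo
  rot[8] = tuuptoq$sssouqou
  rot[9] = uuptoq$sssouqout
  rot[10] = uptoq$sssouqoutu
  rot[11] = ptoq$sssouqoutuu
  rot[12] = toq$sssouqoutuup
  rot[13] = oq$sssouqoutuupt
  rot[14] = q$sssouqoutuupto
  rot[15] = $sssouqoutuuptoq
Sorted (with $ < everything):
  sorted[0] = $sssouqoutuuptoq  (last char: 'q')
  sorted[1] = oq$sssouqoutuupt  (last char: 't')
  sorted[2] = ouqoutuuptoq$sss  (last char: 's')
  sorted[3] = outuuptoq$sssouq  (last char: 'q')
  sorted[4] = ptoq$sssouqoutuu  (last char: 'u')
  sorted[5] = q$sssouqoutuupto  (last char: 'o')
  sorted[6] = qoutuuptoq$sssou  (last char: 'u')
  sorted[7] = souqoutuuptoq$ss  (last char: 's')
  sorted[8] = ssouqoutuuptoq$s  (last char: 's')
  sorted[9] = sssouqoutuuptoq$  (last char: '$')
  sorted[10] = toq$sssouqoutuup  (last char: 'p')
  sorted[11] = tuuptoq$sssouqou  (last char: 'u')
  sorted[12] = uptoq$sssouqoutu  (last char: 'u')
  sorted[13] = uqoutuuptoq$ssso  (last char: 'o')
  sorted[14] = utuuptoq$sssouqo  (last char: 'o')
  sorted[15] = uuptoq$sssouqout  (last char: 't')
Last column: qtsquouss$puuoot
Original string S is at sorted index 9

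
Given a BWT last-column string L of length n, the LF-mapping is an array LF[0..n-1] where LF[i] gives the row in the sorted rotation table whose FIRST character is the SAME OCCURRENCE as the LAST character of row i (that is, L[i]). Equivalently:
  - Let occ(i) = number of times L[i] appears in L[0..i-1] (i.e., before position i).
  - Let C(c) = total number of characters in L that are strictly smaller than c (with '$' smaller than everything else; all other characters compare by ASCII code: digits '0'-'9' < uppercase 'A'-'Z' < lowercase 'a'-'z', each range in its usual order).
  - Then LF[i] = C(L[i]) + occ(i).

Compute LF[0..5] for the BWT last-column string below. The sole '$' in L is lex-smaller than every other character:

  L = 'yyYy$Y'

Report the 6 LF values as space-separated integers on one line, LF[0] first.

Answer: 3 4 1 5 0 2

Derivation:
Char counts: '$':1, 'Y':2, 'y':3
C (first-col start): C('$')=0, C('Y')=1, C('y')=3
L[0]='y': occ=0, LF[0]=C('y')+0=3+0=3
L[1]='y': occ=1, LF[1]=C('y')+1=3+1=4
L[2]='Y': occ=0, LF[2]=C('Y')+0=1+0=1
L[3]='y': occ=2, LF[3]=C('y')+2=3+2=5
L[4]='$': occ=0, LF[4]=C('$')+0=0+0=0
L[5]='Y': occ=1, LF[5]=C('Y')+1=1+1=2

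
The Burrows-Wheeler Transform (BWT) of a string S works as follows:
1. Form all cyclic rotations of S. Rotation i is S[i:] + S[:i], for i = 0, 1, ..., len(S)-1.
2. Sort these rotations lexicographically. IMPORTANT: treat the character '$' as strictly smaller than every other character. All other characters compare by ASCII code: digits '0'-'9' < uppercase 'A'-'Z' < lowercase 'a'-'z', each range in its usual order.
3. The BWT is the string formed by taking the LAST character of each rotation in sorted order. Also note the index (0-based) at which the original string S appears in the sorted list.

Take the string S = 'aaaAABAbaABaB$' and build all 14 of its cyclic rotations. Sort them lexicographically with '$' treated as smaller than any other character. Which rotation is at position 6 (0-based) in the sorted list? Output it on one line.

Answer: BAbaABaB$aaaAA

Derivation:
All 14 rotations (rotation i = S[i:]+S[:i]):
  rot[0] = aaaAABAbaABaB$
  rot[1] = aaAABAbaABaB$a
  rot[2] = aAABAbaABaB$aa
  rot[3] = AABAbaABaB$aaa
  rot[4] = ABAbaABaB$aaaA
  rot[5] = BAbaABaB$aaaAA
  rot[6] = AbaABaB$aaaAAB
  rot[7] = baABaB$aaaAABA
  rot[8] = aABaB$aaaAABAb
  rot[9] = ABaB$aaaAABAba
  rot[10] = BaB$aaaAABAbaA
  rot[11] = aB$aaaAABAbaAB
  rot[12] = B$aaaAABAbaABa
  rot[13] = $aaaAABAbaABaB
Sorted (with $ < everything):
  sorted[0] = $aaaAABAbaABaB
  sorted[1] = AABAbaABaB$aaa
  sorted[2] = ABAbaABaB$aaaA
  sorted[3] = ABaB$aaaAABAba
  sorted[4] = AbaABaB$aaaAAB
  sorted[5] = B$aaaAABAbaABa
  sorted[6] = BAbaABaB$aaaAA
  sorted[7] = BaB$aaaAABAbaA
  sorted[8] = aAABAbaABaB$aa
  sorted[9] = aABaB$aaaAABAb
  sorted[10] = aB$aaaAABAbaAB
  sorted[11] = aaAABAbaABaB$a
  sorted[12] = aaaAABAbaABaB$
  sorted[13] = baABaB$aaaAABA
sorted[6] = BAbaABaB$aaaAA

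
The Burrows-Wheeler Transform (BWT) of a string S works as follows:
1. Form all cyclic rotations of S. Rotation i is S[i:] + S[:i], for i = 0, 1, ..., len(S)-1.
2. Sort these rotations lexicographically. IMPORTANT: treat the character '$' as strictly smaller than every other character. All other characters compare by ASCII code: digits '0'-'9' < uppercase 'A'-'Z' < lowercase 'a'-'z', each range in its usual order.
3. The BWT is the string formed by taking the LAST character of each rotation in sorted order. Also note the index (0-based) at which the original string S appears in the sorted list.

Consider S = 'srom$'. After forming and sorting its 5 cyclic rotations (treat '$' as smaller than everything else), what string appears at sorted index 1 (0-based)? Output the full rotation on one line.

All 5 rotations (rotation i = S[i:]+S[:i]):
  rot[0] = srom$
  rot[1] = rom$s
  rot[2] = om$sr
  rot[3] = m$sro
  rot[4] = $srom
Sorted (with $ < everything):
  sorted[0] = $srom
  sorted[1] = m$sro
  sorted[2] = om$sr
  sorted[3] = rom$s
  sorted[4] = srom$
sorted[1] = m$sro

Answer: m$sro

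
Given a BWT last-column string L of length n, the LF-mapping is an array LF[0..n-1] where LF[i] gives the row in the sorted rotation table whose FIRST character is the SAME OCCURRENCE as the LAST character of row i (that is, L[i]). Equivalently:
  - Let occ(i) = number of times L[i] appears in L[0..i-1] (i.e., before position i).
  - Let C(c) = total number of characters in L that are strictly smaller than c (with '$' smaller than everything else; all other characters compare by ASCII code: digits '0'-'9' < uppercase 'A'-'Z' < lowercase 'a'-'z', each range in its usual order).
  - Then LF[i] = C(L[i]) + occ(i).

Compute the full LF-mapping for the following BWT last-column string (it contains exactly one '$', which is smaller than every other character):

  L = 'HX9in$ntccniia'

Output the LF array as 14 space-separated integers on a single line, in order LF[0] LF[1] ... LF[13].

Answer: 2 3 1 7 10 0 11 13 5 6 12 8 9 4

Derivation:
Char counts: '$':1, '9':1, 'H':1, 'X':1, 'a':1, 'c':2, 'i':3, 'n':3, 't':1
C (first-col start): C('$')=0, C('9')=1, C('H')=2, C('X')=3, C('a')=4, C('c')=5, C('i')=7, C('n')=10, C('t')=13
L[0]='H': occ=0, LF[0]=C('H')+0=2+0=2
L[1]='X': occ=0, LF[1]=C('X')+0=3+0=3
L[2]='9': occ=0, LF[2]=C('9')+0=1+0=1
L[3]='i': occ=0, LF[3]=C('i')+0=7+0=7
L[4]='n': occ=0, LF[4]=C('n')+0=10+0=10
L[5]='$': occ=0, LF[5]=C('$')+0=0+0=0
L[6]='n': occ=1, LF[6]=C('n')+1=10+1=11
L[7]='t': occ=0, LF[7]=C('t')+0=13+0=13
L[8]='c': occ=0, LF[8]=C('c')+0=5+0=5
L[9]='c': occ=1, LF[9]=C('c')+1=5+1=6
L[10]='n': occ=2, LF[10]=C('n')+2=10+2=12
L[11]='i': occ=1, LF[11]=C('i')+1=7+1=8
L[12]='i': occ=2, LF[12]=C('i')+2=7+2=9
L[13]='a': occ=0, LF[13]=C('a')+0=4+0=4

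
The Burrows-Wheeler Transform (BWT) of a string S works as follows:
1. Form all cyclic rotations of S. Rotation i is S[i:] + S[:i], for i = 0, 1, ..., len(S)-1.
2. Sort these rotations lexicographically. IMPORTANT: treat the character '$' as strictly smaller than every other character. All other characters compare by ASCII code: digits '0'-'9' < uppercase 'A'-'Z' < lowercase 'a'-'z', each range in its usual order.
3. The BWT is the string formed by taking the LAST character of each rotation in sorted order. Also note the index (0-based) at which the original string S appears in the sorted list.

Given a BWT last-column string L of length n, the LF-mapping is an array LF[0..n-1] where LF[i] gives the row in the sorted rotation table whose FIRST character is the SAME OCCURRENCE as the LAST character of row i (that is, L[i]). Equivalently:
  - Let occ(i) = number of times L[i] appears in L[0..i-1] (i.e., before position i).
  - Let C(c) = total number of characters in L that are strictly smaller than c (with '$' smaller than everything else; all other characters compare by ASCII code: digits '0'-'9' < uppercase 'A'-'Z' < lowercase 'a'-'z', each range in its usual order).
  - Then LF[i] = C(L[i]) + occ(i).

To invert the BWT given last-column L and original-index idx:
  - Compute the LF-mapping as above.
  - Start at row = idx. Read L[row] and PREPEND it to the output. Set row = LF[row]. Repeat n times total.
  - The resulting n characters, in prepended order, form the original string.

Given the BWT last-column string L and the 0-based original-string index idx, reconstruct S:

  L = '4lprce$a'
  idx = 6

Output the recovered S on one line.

LF mapping: 1 5 6 7 3 4 0 2
Walk LF starting at row 6, prepending L[row]:
  step 1: row=6, L[6]='$', prepend. Next row=LF[6]=0
  step 2: row=0, L[0]='4', prepend. Next row=LF[0]=1
  step 3: row=1, L[1]='l', prepend. Next row=LF[1]=5
  step 4: row=5, L[5]='e', prepend. Next row=LF[5]=4
  step 5: row=4, L[4]='c', prepend. Next row=LF[4]=3
  step 6: row=3, L[3]='r', prepend. Next row=LF[3]=7
  step 7: row=7, L[7]='a', prepend. Next row=LF[7]=2
  step 8: row=2, L[2]='p', prepend. Next row=LF[2]=6
Reversed output: parcel4$

Answer: parcel4$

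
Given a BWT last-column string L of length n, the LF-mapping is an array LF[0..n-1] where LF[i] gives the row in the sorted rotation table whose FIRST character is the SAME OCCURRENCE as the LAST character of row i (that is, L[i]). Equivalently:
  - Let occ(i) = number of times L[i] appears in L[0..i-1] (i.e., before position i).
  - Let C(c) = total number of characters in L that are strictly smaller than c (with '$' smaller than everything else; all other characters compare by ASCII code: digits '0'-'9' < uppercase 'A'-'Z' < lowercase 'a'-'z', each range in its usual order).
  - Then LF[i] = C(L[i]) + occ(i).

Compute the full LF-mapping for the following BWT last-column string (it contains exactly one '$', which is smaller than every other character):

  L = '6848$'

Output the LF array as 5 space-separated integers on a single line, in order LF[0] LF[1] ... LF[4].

Answer: 2 3 1 4 0

Derivation:
Char counts: '$':1, '4':1, '6':1, '8':2
C (first-col start): C('$')=0, C('4')=1, C('6')=2, C('8')=3
L[0]='6': occ=0, LF[0]=C('6')+0=2+0=2
L[1]='8': occ=0, LF[1]=C('8')+0=3+0=3
L[2]='4': occ=0, LF[2]=C('4')+0=1+0=1
L[3]='8': occ=1, LF[3]=C('8')+1=3+1=4
L[4]='$': occ=0, LF[4]=C('$')+0=0+0=0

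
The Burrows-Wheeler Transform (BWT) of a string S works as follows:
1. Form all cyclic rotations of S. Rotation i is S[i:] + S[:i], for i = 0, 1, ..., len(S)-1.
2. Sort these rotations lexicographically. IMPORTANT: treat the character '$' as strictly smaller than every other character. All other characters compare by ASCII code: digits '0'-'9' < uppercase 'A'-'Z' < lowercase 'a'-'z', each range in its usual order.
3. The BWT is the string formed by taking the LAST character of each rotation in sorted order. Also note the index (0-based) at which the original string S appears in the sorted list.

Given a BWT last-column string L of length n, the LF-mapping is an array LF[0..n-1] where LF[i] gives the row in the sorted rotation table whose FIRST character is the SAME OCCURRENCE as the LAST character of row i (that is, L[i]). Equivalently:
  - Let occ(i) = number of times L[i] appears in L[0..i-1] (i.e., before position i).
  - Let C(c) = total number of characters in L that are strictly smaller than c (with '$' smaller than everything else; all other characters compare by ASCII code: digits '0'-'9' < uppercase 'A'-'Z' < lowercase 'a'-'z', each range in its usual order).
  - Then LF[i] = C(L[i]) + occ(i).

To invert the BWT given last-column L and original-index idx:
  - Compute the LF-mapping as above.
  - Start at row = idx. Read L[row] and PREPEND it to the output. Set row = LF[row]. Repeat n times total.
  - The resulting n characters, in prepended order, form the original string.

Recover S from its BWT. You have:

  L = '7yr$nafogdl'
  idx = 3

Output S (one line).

LF mapping: 1 10 9 0 7 2 4 8 5 3 6
Walk LF starting at row 3, prepending L[row]:
  step 1: row=3, L[3]='$', prepend. Next row=LF[3]=0
  step 2: row=0, L[0]='7', prepend. Next row=LF[0]=1
  step 3: row=1, L[1]='y', prepend. Next row=LF[1]=10
  step 4: row=10, L[10]='l', prepend. Next row=LF[10]=6
  step 5: row=6, L[6]='f', prepend. Next row=LF[6]=4
  step 6: row=4, L[4]='n', prepend. Next row=LF[4]=7
  step 7: row=7, L[7]='o', prepend. Next row=LF[7]=8
  step 8: row=8, L[8]='g', prepend. Next row=LF[8]=5
  step 9: row=5, L[5]='a', prepend. Next row=LF[5]=2
  step 10: row=2, L[2]='r', prepend. Next row=LF[2]=9
  step 11: row=9, L[9]='d', prepend. Next row=LF[9]=3
Reversed output: dragonfly7$

Answer: dragonfly7$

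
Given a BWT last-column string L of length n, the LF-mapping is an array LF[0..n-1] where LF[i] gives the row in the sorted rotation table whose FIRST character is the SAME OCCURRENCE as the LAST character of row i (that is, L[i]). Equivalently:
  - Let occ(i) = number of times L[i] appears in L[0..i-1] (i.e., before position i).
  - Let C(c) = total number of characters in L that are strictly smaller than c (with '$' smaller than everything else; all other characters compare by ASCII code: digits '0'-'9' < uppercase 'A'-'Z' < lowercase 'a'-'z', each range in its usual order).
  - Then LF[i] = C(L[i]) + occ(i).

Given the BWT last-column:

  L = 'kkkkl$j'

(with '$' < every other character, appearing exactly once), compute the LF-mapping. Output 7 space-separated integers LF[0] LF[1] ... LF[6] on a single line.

Answer: 2 3 4 5 6 0 1

Derivation:
Char counts: '$':1, 'j':1, 'k':4, 'l':1
C (first-col start): C('$')=0, C('j')=1, C('k')=2, C('l')=6
L[0]='k': occ=0, LF[0]=C('k')+0=2+0=2
L[1]='k': occ=1, LF[1]=C('k')+1=2+1=3
L[2]='k': occ=2, LF[2]=C('k')+2=2+2=4
L[3]='k': occ=3, LF[3]=C('k')+3=2+3=5
L[4]='l': occ=0, LF[4]=C('l')+0=6+0=6
L[5]='$': occ=0, LF[5]=C('$')+0=0+0=0
L[6]='j': occ=0, LF[6]=C('j')+0=1+0=1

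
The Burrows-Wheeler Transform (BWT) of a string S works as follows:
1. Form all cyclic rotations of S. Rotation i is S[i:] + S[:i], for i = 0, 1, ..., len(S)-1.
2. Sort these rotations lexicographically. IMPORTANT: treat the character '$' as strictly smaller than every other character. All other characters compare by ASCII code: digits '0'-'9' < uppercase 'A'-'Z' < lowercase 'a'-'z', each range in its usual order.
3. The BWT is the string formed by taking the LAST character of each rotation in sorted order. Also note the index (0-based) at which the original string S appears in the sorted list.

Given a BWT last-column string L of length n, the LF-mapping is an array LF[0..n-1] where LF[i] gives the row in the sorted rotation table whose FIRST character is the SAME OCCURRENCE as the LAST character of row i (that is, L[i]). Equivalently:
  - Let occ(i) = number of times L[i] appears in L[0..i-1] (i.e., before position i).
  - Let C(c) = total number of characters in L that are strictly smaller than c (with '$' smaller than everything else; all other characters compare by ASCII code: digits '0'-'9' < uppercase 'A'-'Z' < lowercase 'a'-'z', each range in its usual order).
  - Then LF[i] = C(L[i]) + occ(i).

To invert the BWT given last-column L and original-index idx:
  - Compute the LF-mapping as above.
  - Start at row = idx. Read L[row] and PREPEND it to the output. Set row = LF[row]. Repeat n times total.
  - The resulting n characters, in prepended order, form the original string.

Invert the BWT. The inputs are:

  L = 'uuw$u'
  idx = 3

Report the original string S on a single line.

LF mapping: 1 2 4 0 3
Walk LF starting at row 3, prepending L[row]:
  step 1: row=3, L[3]='$', prepend. Next row=LF[3]=0
  step 2: row=0, L[0]='u', prepend. Next row=LF[0]=1
  step 3: row=1, L[1]='u', prepend. Next row=LF[1]=2
  step 4: row=2, L[2]='w', prepend. Next row=LF[2]=4
  step 5: row=4, L[4]='u', prepend. Next row=LF[4]=3
Reversed output: uwuu$

Answer: uwuu$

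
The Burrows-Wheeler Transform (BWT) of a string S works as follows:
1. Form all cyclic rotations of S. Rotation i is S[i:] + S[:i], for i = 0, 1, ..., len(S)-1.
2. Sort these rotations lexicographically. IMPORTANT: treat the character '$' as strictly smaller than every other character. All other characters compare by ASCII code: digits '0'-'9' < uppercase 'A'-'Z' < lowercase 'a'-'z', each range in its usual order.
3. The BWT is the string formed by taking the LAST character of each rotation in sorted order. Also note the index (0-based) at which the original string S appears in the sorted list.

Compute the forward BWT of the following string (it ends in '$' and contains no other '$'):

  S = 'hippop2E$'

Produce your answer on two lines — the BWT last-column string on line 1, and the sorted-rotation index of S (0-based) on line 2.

Answer: Ep2$hpopi
3

Derivation:
All 9 rotations (rotation i = S[i:]+S[:i]):
  rot[0] = hippop2E$
  rot[1] = ippop2E$h
  rot[2] = ppop2E$hi
  rot[3] = pop2E$hip
  rot[4] = op2E$hipp
  rot[5] = p2E$hippo
  rot[6] = 2E$hippop
  rot[7] = E$hippop2
  rot[8] = $hippop2E
Sorted (with $ < everything):
  sorted[0] = $hippop2E  (last char: 'E')
  sorted[1] = 2E$hippop  (last char: 'p')
  sorted[2] = E$hippop2  (last char: '2')
  sorted[3] = hippop2E$  (last char: '$')
  sorted[4] = ippop2E$h  (last char: 'h')
  sorted[5] = op2E$hipp  (last char: 'p')
  sorted[6] = p2E$hippo  (last char: 'o')
  sorted[7] = pop2E$hip  (last char: 'p')
  sorted[8] = ppop2E$hi  (last char: 'i')
Last column: Ep2$hpopi
Original string S is at sorted index 3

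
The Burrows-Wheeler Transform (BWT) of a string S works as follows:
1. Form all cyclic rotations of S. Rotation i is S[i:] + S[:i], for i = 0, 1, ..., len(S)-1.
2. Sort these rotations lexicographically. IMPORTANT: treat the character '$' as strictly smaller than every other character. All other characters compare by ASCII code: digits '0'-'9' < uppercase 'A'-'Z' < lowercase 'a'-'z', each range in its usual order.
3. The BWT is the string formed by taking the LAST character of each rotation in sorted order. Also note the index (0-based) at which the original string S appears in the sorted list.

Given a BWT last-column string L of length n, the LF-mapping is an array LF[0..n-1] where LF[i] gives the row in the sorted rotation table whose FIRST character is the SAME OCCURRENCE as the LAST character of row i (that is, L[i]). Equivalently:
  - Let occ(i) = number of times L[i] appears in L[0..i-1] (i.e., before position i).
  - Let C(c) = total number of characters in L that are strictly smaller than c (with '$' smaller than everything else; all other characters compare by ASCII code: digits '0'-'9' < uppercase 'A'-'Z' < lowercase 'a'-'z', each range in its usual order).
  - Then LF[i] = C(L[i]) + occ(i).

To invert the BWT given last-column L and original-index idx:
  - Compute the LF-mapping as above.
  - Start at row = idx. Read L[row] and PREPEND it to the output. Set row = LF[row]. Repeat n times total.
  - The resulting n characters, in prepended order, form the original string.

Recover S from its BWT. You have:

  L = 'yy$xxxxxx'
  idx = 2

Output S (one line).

LF mapping: 7 8 0 1 2 3 4 5 6
Walk LF starting at row 2, prepending L[row]:
  step 1: row=2, L[2]='$', prepend. Next row=LF[2]=0
  step 2: row=0, L[0]='y', prepend. Next row=LF[0]=7
  step 3: row=7, L[7]='x', prepend. Next row=LF[7]=5
  step 4: row=5, L[5]='x', prepend. Next row=LF[5]=3
  step 5: row=3, L[3]='x', prepend. Next row=LF[3]=1
  step 6: row=1, L[1]='y', prepend. Next row=LF[1]=8
  step 7: row=8, L[8]='x', prepend. Next row=LF[8]=6
  step 8: row=6, L[6]='x', prepend. Next row=LF[6]=4
  step 9: row=4, L[4]='x', prepend. Next row=LF[4]=2
Reversed output: xxxyxxxy$

Answer: xxxyxxxy$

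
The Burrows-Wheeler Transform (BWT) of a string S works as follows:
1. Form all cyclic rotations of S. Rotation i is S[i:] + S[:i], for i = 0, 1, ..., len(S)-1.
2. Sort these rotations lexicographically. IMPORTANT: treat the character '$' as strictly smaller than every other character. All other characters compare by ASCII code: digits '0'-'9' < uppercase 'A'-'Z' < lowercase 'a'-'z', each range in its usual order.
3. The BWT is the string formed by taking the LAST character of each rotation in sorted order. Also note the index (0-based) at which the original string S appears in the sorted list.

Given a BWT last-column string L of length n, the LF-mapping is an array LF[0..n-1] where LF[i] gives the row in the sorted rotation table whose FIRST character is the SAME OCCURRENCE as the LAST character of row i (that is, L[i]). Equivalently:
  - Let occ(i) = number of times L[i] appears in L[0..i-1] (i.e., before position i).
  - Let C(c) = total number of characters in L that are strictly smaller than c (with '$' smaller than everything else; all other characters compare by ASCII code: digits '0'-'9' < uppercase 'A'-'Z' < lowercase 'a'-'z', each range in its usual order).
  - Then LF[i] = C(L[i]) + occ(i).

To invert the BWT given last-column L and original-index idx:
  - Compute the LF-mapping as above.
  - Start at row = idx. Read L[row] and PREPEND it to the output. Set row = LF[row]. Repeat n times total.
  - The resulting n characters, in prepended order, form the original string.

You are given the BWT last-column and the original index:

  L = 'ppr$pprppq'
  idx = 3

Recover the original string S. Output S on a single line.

LF mapping: 1 2 8 0 3 4 9 5 6 7
Walk LF starting at row 3, prepending L[row]:
  step 1: row=3, L[3]='$', prepend. Next row=LF[3]=0
  step 2: row=0, L[0]='p', prepend. Next row=LF[0]=1
  step 3: row=1, L[1]='p', prepend. Next row=LF[1]=2
  step 4: row=2, L[2]='r', prepend. Next row=LF[2]=8
  step 5: row=8, L[8]='p', prepend. Next row=LF[8]=6
  step 6: row=6, L[6]='r', prepend. Next row=LF[6]=9
  step 7: row=9, L[9]='q', prepend. Next row=LF[9]=7
  step 8: row=7, L[7]='p', prepend. Next row=LF[7]=5
  step 9: row=5, L[5]='p', prepend. Next row=LF[5]=4
  step 10: row=4, L[4]='p', prepend. Next row=LF[4]=3
Reversed output: pppqrprpp$

Answer: pppqrprpp$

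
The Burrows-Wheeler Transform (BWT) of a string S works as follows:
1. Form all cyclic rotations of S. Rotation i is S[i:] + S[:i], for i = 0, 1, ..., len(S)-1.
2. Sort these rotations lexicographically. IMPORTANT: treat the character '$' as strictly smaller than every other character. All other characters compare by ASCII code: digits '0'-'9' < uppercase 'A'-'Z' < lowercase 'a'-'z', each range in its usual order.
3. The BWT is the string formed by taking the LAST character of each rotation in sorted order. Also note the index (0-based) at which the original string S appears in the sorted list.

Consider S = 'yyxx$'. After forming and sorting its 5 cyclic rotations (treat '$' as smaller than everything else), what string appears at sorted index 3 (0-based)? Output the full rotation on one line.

All 5 rotations (rotation i = S[i:]+S[:i]):
  rot[0] = yyxx$
  rot[1] = yxx$y
  rot[2] = xx$yy
  rot[3] = x$yyx
  rot[4] = $yyxx
Sorted (with $ < everything):
  sorted[0] = $yyxx
  sorted[1] = x$yyx
  sorted[2] = xx$yy
  sorted[3] = yxx$y
  sorted[4] = yyxx$
sorted[3] = yxx$y

Answer: yxx$y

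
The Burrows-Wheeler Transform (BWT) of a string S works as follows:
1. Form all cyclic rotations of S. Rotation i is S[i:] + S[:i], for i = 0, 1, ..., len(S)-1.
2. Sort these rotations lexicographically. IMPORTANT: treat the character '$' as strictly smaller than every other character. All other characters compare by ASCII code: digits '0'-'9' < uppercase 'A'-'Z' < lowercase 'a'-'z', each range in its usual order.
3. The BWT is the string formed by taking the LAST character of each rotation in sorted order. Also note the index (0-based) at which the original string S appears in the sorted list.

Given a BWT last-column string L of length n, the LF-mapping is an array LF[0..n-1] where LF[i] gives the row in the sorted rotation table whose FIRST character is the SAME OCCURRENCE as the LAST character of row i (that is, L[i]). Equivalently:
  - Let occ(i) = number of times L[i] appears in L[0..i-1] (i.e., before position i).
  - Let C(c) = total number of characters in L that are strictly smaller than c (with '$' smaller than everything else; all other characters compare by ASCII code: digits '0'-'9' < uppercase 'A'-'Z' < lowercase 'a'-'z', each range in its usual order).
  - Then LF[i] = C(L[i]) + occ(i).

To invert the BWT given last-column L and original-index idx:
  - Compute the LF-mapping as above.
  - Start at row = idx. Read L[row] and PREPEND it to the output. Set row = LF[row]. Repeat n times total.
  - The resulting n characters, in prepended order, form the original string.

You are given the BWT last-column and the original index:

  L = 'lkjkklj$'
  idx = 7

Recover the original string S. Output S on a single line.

LF mapping: 6 3 1 4 5 7 2 0
Walk LF starting at row 7, prepending L[row]:
  step 1: row=7, L[7]='$', prepend. Next row=LF[7]=0
  step 2: row=0, L[0]='l', prepend. Next row=LF[0]=6
  step 3: row=6, L[6]='j', prepend. Next row=LF[6]=2
  step 4: row=2, L[2]='j', prepend. Next row=LF[2]=1
  step 5: row=1, L[1]='k', prepend. Next row=LF[1]=3
  step 6: row=3, L[3]='k', prepend. Next row=LF[3]=4
  step 7: row=4, L[4]='k', prepend. Next row=LF[4]=5
  step 8: row=5, L[5]='l', prepend. Next row=LF[5]=7
Reversed output: lkkkjjl$

Answer: lkkkjjl$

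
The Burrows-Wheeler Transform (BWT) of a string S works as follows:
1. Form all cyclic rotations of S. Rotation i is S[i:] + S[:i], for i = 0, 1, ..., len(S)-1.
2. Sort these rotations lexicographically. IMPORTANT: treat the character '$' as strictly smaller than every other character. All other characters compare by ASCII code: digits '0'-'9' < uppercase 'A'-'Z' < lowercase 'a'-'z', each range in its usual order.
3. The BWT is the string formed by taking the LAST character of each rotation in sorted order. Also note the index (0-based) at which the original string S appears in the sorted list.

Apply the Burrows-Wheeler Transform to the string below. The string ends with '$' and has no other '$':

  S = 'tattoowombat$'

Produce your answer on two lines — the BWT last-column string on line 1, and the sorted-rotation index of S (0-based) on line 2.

All 13 rotations (rotation i = S[i:]+S[:i]):
  rot[0] = tattoowombat$
  rot[1] = attoowombat$t
  rot[2] = ttoowombat$ta
  rot[3] = toowombat$tat
  rot[4] = oowombat$tatt
  rot[5] = owombat$tatto
  rot[6] = wombat$tattoo
  rot[7] = ombat$tattoow
  rot[8] = mbat$tattoowo
  rot[9] = bat$tattoowom
  rot[10] = at$tattoowomb
  rot[11] = t$tattoowomba
  rot[12] = $tattoowombat
Sorted (with $ < everything):
  sorted[0] = $tattoowombat  (last char: 't')
  sorted[1] = at$tattoowomb  (last char: 'b')
  sorted[2] = attoowombat$t  (last char: 't')
  sorted[3] = bat$tattoowom  (last char: 'm')
  sorted[4] = mbat$tattoowo  (last char: 'o')
  sorted[5] = ombat$tattoow  (last char: 'w')
  sorted[6] = oowombat$tatt  (last char: 't')
  sorted[7] = owombat$tatto  (last char: 'o')
  sorted[8] = t$tattoowomba  (last char: 'a')
  sorted[9] = tattoowombat$  (last char: '$')
  sorted[10] = toowombat$tat  (last char: 't')
  sorted[11] = ttoowombat$ta  (last char: 'a')
  sorted[12] = wombat$tattoo  (last char: 'o')
Last column: tbtmowtoa$tao
Original string S is at sorted index 9

Answer: tbtmowtoa$tao
9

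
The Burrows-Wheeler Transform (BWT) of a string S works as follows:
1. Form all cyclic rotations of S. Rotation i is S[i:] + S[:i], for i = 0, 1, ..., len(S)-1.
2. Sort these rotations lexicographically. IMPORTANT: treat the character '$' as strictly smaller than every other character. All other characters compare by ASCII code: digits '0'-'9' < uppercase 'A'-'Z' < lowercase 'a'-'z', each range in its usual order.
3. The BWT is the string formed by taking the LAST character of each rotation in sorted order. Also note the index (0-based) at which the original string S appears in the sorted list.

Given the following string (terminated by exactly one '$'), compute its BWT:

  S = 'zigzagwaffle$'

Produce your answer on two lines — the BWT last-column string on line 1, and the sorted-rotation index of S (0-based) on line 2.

Answer: ewzlafaizfgg$
12

Derivation:
All 13 rotations (rotation i = S[i:]+S[:i]):
  rot[0] = zigzagwaffle$
  rot[1] = igzagwaffle$z
  rot[2] = gzagwaffle$zi
  rot[3] = zagwaffle$zig
  rot[4] = agwaffle$zigz
  rot[5] = gwaffle$zigza
  rot[6] = waffle$zigzag
  rot[7] = affle$zigzagw
  rot[8] = ffle$zigzagwa
  rot[9] = fle$zigzagwaf
  rot[10] = le$zigzagwaff
  rot[11] = e$zigzagwaffl
  rot[12] = $zigzagwaffle
Sorted (with $ < everything):
  sorted[0] = $zigzagwaffle  (last char: 'e')
  sorted[1] = affle$zigzagw  (last char: 'w')
  sorted[2] = agwaffle$zigz  (last char: 'z')
  sorted[3] = e$zigzagwaffl  (last char: 'l')
  sorted[4] = ffle$zigzagwa  (last char: 'a')
  sorted[5] = fle$zigzagwaf  (last char: 'f')
  sorted[6] = gwaffle$zigza  (last char: 'a')
  sorted[7] = gzagwaffle$zi  (last char: 'i')
  sorted[8] = igzagwaffle$z  (last char: 'z')
  sorted[9] = le$zigzagwaff  (last char: 'f')
  sorted[10] = waffle$zigzag  (last char: 'g')
  sorted[11] = zagwaffle$zig  (last char: 'g')
  sorted[12] = zigzagwaffle$  (last char: '$')
Last column: ewzlafaizfgg$
Original string S is at sorted index 12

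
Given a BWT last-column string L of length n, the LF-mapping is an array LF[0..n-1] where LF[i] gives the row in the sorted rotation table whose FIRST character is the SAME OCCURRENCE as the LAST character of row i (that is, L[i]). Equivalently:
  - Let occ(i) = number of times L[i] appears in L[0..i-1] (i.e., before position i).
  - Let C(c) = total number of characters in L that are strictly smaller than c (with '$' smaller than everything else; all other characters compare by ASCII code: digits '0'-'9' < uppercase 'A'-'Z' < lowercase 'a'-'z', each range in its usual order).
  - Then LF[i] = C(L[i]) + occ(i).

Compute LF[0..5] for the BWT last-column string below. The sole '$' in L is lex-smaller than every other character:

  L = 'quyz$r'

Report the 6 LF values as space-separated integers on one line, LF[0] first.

Char counts: '$':1, 'q':1, 'r':1, 'u':1, 'y':1, 'z':1
C (first-col start): C('$')=0, C('q')=1, C('r')=2, C('u')=3, C('y')=4, C('z')=5
L[0]='q': occ=0, LF[0]=C('q')+0=1+0=1
L[1]='u': occ=0, LF[1]=C('u')+0=3+0=3
L[2]='y': occ=0, LF[2]=C('y')+0=4+0=4
L[3]='z': occ=0, LF[3]=C('z')+0=5+0=5
L[4]='$': occ=0, LF[4]=C('$')+0=0+0=0
L[5]='r': occ=0, LF[5]=C('r')+0=2+0=2

Answer: 1 3 4 5 0 2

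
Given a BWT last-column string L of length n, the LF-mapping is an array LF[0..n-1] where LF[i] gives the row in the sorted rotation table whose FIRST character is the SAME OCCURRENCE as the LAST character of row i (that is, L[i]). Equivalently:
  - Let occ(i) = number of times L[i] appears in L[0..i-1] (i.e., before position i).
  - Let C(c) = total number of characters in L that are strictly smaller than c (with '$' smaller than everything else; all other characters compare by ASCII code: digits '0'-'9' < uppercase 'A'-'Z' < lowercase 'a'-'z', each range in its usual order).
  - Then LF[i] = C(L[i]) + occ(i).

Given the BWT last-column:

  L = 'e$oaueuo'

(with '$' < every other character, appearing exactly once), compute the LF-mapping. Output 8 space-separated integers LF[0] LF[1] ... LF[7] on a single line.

Answer: 2 0 4 1 6 3 7 5

Derivation:
Char counts: '$':1, 'a':1, 'e':2, 'o':2, 'u':2
C (first-col start): C('$')=0, C('a')=1, C('e')=2, C('o')=4, C('u')=6
L[0]='e': occ=0, LF[0]=C('e')+0=2+0=2
L[1]='$': occ=0, LF[1]=C('$')+0=0+0=0
L[2]='o': occ=0, LF[2]=C('o')+0=4+0=4
L[3]='a': occ=0, LF[3]=C('a')+0=1+0=1
L[4]='u': occ=0, LF[4]=C('u')+0=6+0=6
L[5]='e': occ=1, LF[5]=C('e')+1=2+1=3
L[6]='u': occ=1, LF[6]=C('u')+1=6+1=7
L[7]='o': occ=1, LF[7]=C('o')+1=4+1=5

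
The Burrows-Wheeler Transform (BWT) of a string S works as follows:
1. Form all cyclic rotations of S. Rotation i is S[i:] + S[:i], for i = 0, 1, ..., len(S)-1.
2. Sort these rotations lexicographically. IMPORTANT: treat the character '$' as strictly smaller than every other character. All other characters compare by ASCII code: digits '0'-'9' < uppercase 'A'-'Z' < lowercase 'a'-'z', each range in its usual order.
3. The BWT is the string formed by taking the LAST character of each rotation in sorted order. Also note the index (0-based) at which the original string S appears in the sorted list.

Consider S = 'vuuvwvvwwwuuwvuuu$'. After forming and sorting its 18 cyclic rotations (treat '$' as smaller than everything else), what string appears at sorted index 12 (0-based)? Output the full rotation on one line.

Answer: vwwwuuwvuuu$vuuvwv

Derivation:
All 18 rotations (rotation i = S[i:]+S[:i]):
  rot[0] = vuuvwvvwwwuuwvuuu$
  rot[1] = uuvwvvwwwuuwvuuu$v
  rot[2] = uvwvvwwwuuwvuuu$vu
  rot[3] = vwvvwwwuuwvuuu$vuu
  rot[4] = wvvwwwuuwvuuu$vuuv
  rot[5] = vvwwwuuwvuuu$vuuvw
  rot[6] = vwwwuuwvuuu$vuuvwv
  rot[7] = wwwuuwvuuu$vuuvwvv
  rot[8] = wwuuwvuuu$vuuvwvvw
  rot[9] = wuuwvuuu$vuuvwvvww
  rot[10] = uuwvuuu$vuuvwvvwww
  rot[11] = uwvuuu$vuuvwvvwwwu
  rot[12] = wvuuu$vuuvwvvwwwuu
  rot[13] = vuuu$vuuvwvvwwwuuw
  rot[14] = uuu$vuuvwvvwwwuuwv
  rot[15] = uu$vuuvwvvwwwuuwvu
  rot[16] = u$vuuvwvvwwwuuwvuu
  rot[17] = $vuuvwvvwwwuuwvuuu
Sorted (with $ < everything):
  sorted[0] = $vuuvwvvwwwuuwvuuu
  sorted[1] = u$vuuvwvvwwwuuwvuu
  sorted[2] = uu$vuuvwvvwwwuuwvu
  sorted[3] = uuu$vuuvwvvwwwuuwv
  sorted[4] = uuvwvvwwwuuwvuuu$v
  sorted[5] = uuwvuuu$vuuvwvvwww
  sorted[6] = uvwvvwwwuuwvuuu$vu
  sorted[7] = uwvuuu$vuuvwvvwwwu
  sorted[8] = vuuu$vuuvwvvwwwuuw
  sorted[9] = vuuvwvvwwwuuwvuuu$
  sorted[10] = vvwwwuuwvuuu$vuuvw
  sorted[11] = vwvvwwwuuwvuuu$vuu
  sorted[12] = vwwwuuwvuuu$vuuvwv
  sorted[13] = wuuwvuuu$vuuvwvvww
  sorted[14] = wvuuu$vuuvwvvwwwuu
  sorted[15] = wvvwwwuuwvuuu$vuuv
  sorted[16] = wwuuwvuuu$vuuvwvvw
  sorted[17] = wwwuuwvuuu$vuuvwvv
sorted[12] = vwwwuuwvuuu$vuuvwv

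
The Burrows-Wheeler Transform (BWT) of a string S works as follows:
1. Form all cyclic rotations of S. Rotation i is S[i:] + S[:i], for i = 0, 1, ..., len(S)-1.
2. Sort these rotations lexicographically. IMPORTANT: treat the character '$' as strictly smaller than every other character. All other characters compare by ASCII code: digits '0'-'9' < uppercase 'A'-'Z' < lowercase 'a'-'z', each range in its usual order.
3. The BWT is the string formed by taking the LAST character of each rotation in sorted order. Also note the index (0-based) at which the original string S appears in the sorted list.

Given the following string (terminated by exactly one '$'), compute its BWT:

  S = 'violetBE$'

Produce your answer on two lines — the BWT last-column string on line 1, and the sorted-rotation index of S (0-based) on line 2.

All 9 rotations (rotation i = S[i:]+S[:i]):
  rot[0] = violetBE$
  rot[1] = ioletBE$v
  rot[2] = oletBE$vi
  rot[3] = letBE$vio
  rot[4] = etBE$viol
  rot[5] = tBE$viole
  rot[6] = BE$violet
  rot[7] = E$violetB
  rot[8] = $violetBE
Sorted (with $ < everything):
  sorted[0] = $violetBE  (last char: 'E')
  sorted[1] = BE$violet  (last char: 't')
  sorted[2] = E$violetB  (last char: 'B')
  sorted[3] = etBE$viol  (last char: 'l')
  sorted[4] = ioletBE$v  (last char: 'v')
  sorted[5] = letBE$vio  (last char: 'o')
  sorted[6] = oletBE$vi  (last char: 'i')
  sorted[7] = tBE$viole  (last char: 'e')
  sorted[8] = violetBE$  (last char: '$')
Last column: EtBlvoie$
Original string S is at sorted index 8

Answer: EtBlvoie$
8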